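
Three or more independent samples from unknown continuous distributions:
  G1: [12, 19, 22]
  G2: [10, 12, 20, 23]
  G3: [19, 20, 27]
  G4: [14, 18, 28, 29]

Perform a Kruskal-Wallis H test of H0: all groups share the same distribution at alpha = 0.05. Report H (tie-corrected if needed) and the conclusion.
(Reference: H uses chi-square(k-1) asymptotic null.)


Step 1: Combine all N = 14 observations and assign midranks.
sorted (value, group, rank): (10,G2,1), (12,G1,2.5), (12,G2,2.5), (14,G4,4), (18,G4,5), (19,G1,6.5), (19,G3,6.5), (20,G2,8.5), (20,G3,8.5), (22,G1,10), (23,G2,11), (27,G3,12), (28,G4,13), (29,G4,14)
Step 2: Sum ranks within each group.
R_1 = 19 (n_1 = 3)
R_2 = 23 (n_2 = 4)
R_3 = 27 (n_3 = 3)
R_4 = 36 (n_4 = 4)
Step 3: H = 12/(N(N+1)) * sum(R_i^2/n_i) - 3(N+1)
     = 12/(14*15) * (19^2/3 + 23^2/4 + 27^2/3 + 36^2/4) - 3*15
     = 0.057143 * 819.583 - 45
     = 1.833333.
Step 4: Ties present; correction factor C = 1 - 18/(14^3 - 14) = 0.993407. Corrected H = 1.833333 / 0.993407 = 1.845501.
Step 5: Under H0, H ~ chi^2(3); p-value = 0.605084.
Step 6: alpha = 0.05. fail to reject H0.

H = 1.8455, df = 3, p = 0.605084, fail to reject H0.


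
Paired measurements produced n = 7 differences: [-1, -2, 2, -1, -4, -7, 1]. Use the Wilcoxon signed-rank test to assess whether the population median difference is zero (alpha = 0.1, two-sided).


Step 1: Drop any zero differences (none here) and take |d_i|.
|d| = [1, 2, 2, 1, 4, 7, 1]
Step 2: Midrank |d_i| (ties get averaged ranks).
ranks: |1|->2, |2|->4.5, |2|->4.5, |1|->2, |4|->6, |7|->7, |1|->2
Step 3: Attach original signs; sum ranks with positive sign and with negative sign.
W+ = 4.5 + 2 = 6.5
W- = 2 + 4.5 + 2 + 6 + 7 = 21.5
(Check: W+ + W- = 28 should equal n(n+1)/2 = 28.)
Step 4: Test statistic W = min(W+, W-) = 6.5.
Step 5: Ties in |d|, so use the tie-corrected normal approximation.
        E[W] = n(n+1)/4 = 7*8/4 = 14.
        Tie groups: |d|=1 (t=3), |d|=2 (t=2); sum(t^3 - t) = 30.
        Var[W] = n(n+1)(2n+1)/24 - sum(t^3-t)/48 = 840/24 - 30/48 = 34.375.
        z = (W - E[W]) / sqrt(Var[W]) = (6.5 - 14) / 5.8630 = -1.2792.
        Two-sided p = 2*Phi(z) = 0.200825.
Step 6: alpha = 0.1. fail to reject H0.

W+ = 6.5, W- = 21.5, W = min = 6.5, p = 0.200825, fail to reject H0.


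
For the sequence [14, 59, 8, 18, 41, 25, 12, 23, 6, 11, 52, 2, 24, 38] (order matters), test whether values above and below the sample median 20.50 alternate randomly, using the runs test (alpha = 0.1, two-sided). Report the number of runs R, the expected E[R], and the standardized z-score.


Step 1: Compute median = 20.50; label A = above, B = below.
Labels in order: BABBAABABBABAA  (n_A = 7, n_B = 7)
Step 2: Count runs R = 10.
Step 3: Under H0 (random ordering), E[R] = 2*n_A*n_B/(n_A+n_B) + 1 = 2*7*7/14 + 1 = 8.0000.
        Var[R] = 2*n_A*n_B*(2*n_A*n_B - n_A - n_B) / ((n_A+n_B)^2 * (n_A+n_B-1)) = 8232/2548 = 3.2308.
        SD[R] = 1.7974.
Step 4: Continuity-corrected z = (R - 0.5 - E[R]) / SD[R] = (10 - 0.5 - 8.0000) / 1.7974 = 0.8345.
Step 5: Two-sided p-value via normal approximation = 2*(1 - Phi(|z|)) = 0.403986.
Step 6: alpha = 0.1. fail to reject H0.

R = 10, z = 0.8345, p = 0.403986, fail to reject H0.


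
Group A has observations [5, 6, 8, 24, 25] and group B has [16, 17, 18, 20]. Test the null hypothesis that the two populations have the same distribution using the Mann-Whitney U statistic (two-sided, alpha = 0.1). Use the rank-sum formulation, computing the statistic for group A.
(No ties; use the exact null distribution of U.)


Step 1: Combine and sort all 9 observations; assign midranks.
sorted (value, group): (5,X), (6,X), (8,X), (16,Y), (17,Y), (18,Y), (20,Y), (24,X), (25,X)
ranks: 5->1, 6->2, 8->3, 16->4, 17->5, 18->6, 20->7, 24->8, 25->9
Step 2: Rank sum for X: R1 = 1 + 2 + 3 + 8 + 9 = 23.
Step 3: U_X = R1 - n1(n1+1)/2 = 23 - 5*6/2 = 23 - 15 = 8.
       U_Y = n1*n2 - U_X = 20 - 8 = 12.
Step 4: No ties, so the exact null distribution of U (based on enumerating the C(9,5) = 126 equally likely rank assignments) gives the two-sided p-value.
Step 5: p-value = 0.730159; compare to alpha = 0.1. fail to reject H0.

U_X = 8, p = 0.730159, fail to reject H0 at alpha = 0.1.


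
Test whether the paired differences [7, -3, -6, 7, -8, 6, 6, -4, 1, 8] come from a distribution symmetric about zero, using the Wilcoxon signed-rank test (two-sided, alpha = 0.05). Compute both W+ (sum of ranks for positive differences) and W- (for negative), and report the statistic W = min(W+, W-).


Step 1: Drop any zero differences (none here) and take |d_i|.
|d| = [7, 3, 6, 7, 8, 6, 6, 4, 1, 8]
Step 2: Midrank |d_i| (ties get averaged ranks).
ranks: |7|->7.5, |3|->2, |6|->5, |7|->7.5, |8|->9.5, |6|->5, |6|->5, |4|->3, |1|->1, |8|->9.5
Step 3: Attach original signs; sum ranks with positive sign and with negative sign.
W+ = 7.5 + 7.5 + 5 + 5 + 1 + 9.5 = 35.5
W- = 2 + 5 + 9.5 + 3 = 19.5
(Check: W+ + W- = 55 should equal n(n+1)/2 = 55.)
Step 4: Test statistic W = min(W+, W-) = 19.5.
Step 5: Ties in |d|, so use the tie-corrected normal approximation.
        E[W] = n(n+1)/4 = 10*11/4 = 27.5.
        Tie groups: |d|=6 (t=3), |d|=7 (t=2), |d|=8 (t=2); sum(t^3 - t) = 36.
        Var[W] = n(n+1)(2n+1)/24 - sum(t^3-t)/48 = 2310/24 - 36/48 = 95.5.
        z = (W - E[W]) / sqrt(Var[W]) = (19.5 - 27.5) / 9.7724 = -0.8186.
        Two-sided p = 2*Phi(z) = 0.412997.
Step 6: alpha = 0.05. fail to reject H0.

W+ = 35.5, W- = 19.5, W = min = 19.5, p = 0.412997, fail to reject H0.


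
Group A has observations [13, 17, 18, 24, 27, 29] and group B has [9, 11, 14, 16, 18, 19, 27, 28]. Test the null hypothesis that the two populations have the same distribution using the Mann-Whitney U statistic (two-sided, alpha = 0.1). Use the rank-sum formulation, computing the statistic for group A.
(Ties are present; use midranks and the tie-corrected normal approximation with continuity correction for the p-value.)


Step 1: Combine and sort all 14 observations; assign midranks.
sorted (value, group): (9,Y), (11,Y), (13,X), (14,Y), (16,Y), (17,X), (18,X), (18,Y), (19,Y), (24,X), (27,X), (27,Y), (28,Y), (29,X)
ranks: 9->1, 11->2, 13->3, 14->4, 16->5, 17->6, 18->7.5, 18->7.5, 19->9, 24->10, 27->11.5, 27->11.5, 28->13, 29->14
Step 2: Rank sum for X: R1 = 3 + 6 + 7.5 + 10 + 11.5 + 14 = 52.
Step 3: U_X = R1 - n1(n1+1)/2 = 52 - 6*7/2 = 52 - 21 = 31.
       U_Y = n1*n2 - U_X = 48 - 31 = 17.
Step 4: Ties are present, so use the tie-corrected normal approximation (with continuity correction) for the p-value.
Step 5: p-value = 0.400350; compare to alpha = 0.1. fail to reject H0.

U_X = 31, p = 0.400350, fail to reject H0 at alpha = 0.1.


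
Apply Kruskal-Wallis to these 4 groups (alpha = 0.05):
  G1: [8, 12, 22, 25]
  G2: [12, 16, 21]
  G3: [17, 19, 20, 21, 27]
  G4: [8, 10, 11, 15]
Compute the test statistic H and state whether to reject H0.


Step 1: Combine all N = 16 observations and assign midranks.
sorted (value, group, rank): (8,G1,1.5), (8,G4,1.5), (10,G4,3), (11,G4,4), (12,G1,5.5), (12,G2,5.5), (15,G4,7), (16,G2,8), (17,G3,9), (19,G3,10), (20,G3,11), (21,G2,12.5), (21,G3,12.5), (22,G1,14), (25,G1,15), (27,G3,16)
Step 2: Sum ranks within each group.
R_1 = 36 (n_1 = 4)
R_2 = 26 (n_2 = 3)
R_3 = 58.5 (n_3 = 5)
R_4 = 15.5 (n_4 = 4)
Step 3: H = 12/(N(N+1)) * sum(R_i^2/n_i) - 3(N+1)
     = 12/(16*17) * (36^2/4 + 26^2/3 + 58.5^2/5 + 15.5^2/4) - 3*17
     = 0.044118 * 1293.85 - 51
     = 6.081434.
Step 4: Ties present; correction factor C = 1 - 18/(16^3 - 16) = 0.995588. Corrected H = 6.081434 / 0.995588 = 6.108383.
Step 5: Under H0, H ~ chi^2(3); p-value = 0.106455.
Step 6: alpha = 0.05. fail to reject H0.

H = 6.1084, df = 3, p = 0.106455, fail to reject H0.


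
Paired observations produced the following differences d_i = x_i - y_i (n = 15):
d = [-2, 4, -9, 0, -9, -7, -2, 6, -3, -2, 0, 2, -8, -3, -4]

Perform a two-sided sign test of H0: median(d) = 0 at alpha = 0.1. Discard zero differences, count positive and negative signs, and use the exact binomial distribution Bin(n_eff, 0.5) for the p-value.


Step 1: Discard zero differences. Original n = 15; n_eff = number of nonzero differences = 13.
Nonzero differences (with sign): -2, +4, -9, -9, -7, -2, +6, -3, -2, +2, -8, -3, -4
Step 2: Count signs: positive = 3, negative = 10.
Step 3: Under H0: P(positive) = 0.5, so the number of positives S ~ Bin(13, 0.5).
Step 4: Two-sided exact p-value = sum of Bin(13,0.5) probabilities at or below the observed probability = 0.092285.
Step 5: alpha = 0.1. reject H0.

n_eff = 13, pos = 3, neg = 10, p = 0.092285, reject H0.


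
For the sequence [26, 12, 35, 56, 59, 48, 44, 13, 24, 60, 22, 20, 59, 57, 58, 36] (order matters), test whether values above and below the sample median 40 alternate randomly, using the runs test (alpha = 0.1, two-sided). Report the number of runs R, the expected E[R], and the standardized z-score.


Step 1: Compute median = 40; label A = above, B = below.
Labels in order: BBBAAAABBABBAAAB  (n_A = 8, n_B = 8)
Step 2: Count runs R = 7.
Step 3: Under H0 (random ordering), E[R] = 2*n_A*n_B/(n_A+n_B) + 1 = 2*8*8/16 + 1 = 9.0000.
        Var[R] = 2*n_A*n_B*(2*n_A*n_B - n_A - n_B) / ((n_A+n_B)^2 * (n_A+n_B-1)) = 14336/3840 = 3.7333.
        SD[R] = 1.9322.
Step 4: Continuity-corrected z = (R + 0.5 - E[R]) / SD[R] = (7 + 0.5 - 9.0000) / 1.9322 = -0.7763.
Step 5: Two-sided p-value via normal approximation = 2*(1 - Phi(|z|)) = 0.437558.
Step 6: alpha = 0.1. fail to reject H0.

R = 7, z = -0.7763, p = 0.437558, fail to reject H0.


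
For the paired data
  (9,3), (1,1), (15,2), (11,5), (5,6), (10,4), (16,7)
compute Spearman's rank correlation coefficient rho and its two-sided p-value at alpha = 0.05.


Step 1: Rank x and y separately (midranks; no ties here).
rank(x): 9->3, 1->1, 15->6, 11->5, 5->2, 10->4, 16->7
rank(y): 3->3, 1->1, 2->2, 5->5, 6->6, 4->4, 7->7
Step 2: d_i = R_x(i) - R_y(i); compute d_i^2.
  (3-3)^2=0, (1-1)^2=0, (6-2)^2=16, (5-5)^2=0, (2-6)^2=16, (4-4)^2=0, (7-7)^2=0
sum(d^2) = 32.
Step 3: rho = 1 - 6*32 / (7*(7^2 - 1)) = 1 - 192/336 = 0.428571.
Step 4: Under H0, t = rho * sqrt((n-2)/(1-rho^2)) = 1.0607 ~ t(5).
Step 5: Two-sided p-value from the t-distribution with 5 df = 0.337368.
Step 6: alpha = 0.05. fail to reject H0.

rho = 0.4286, p = 0.337368, fail to reject H0 at alpha = 0.05.


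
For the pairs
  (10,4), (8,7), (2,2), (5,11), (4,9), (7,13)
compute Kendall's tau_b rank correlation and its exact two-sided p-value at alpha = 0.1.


Step 1: Enumerate the 15 unordered pairs (i,j) with i<j and classify each by sign(x_j-x_i) * sign(y_j-y_i).
  (1,2):dx=-2,dy=+3->D; (1,3):dx=-8,dy=-2->C; (1,4):dx=-5,dy=+7->D; (1,5):dx=-6,dy=+5->D
  (1,6):dx=-3,dy=+9->D; (2,3):dx=-6,dy=-5->C; (2,4):dx=-3,dy=+4->D; (2,5):dx=-4,dy=+2->D
  (2,6):dx=-1,dy=+6->D; (3,4):dx=+3,dy=+9->C; (3,5):dx=+2,dy=+7->C; (3,6):dx=+5,dy=+11->C
  (4,5):dx=-1,dy=-2->C; (4,6):dx=+2,dy=+2->C; (5,6):dx=+3,dy=+4->C
Step 2: C = 8, D = 7, total pairs = 15.
Step 3: tau = (C - D)/(n(n-1)/2) = (8 - 7)/15 = 0.066667.
Step 4: Exact two-sided p-value (enumerate n! = 720 permutations of y under H0): p = 1.000000.
Step 5: alpha = 0.1. fail to reject H0.

tau_b = 0.0667 (C=8, D=7), p = 1.000000, fail to reject H0.


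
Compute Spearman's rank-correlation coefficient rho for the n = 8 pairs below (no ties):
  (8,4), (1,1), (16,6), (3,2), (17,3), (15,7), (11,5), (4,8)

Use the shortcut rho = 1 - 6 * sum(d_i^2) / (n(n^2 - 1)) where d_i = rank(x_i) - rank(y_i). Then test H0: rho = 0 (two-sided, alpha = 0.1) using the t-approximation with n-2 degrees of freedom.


Step 1: Rank x and y separately (midranks; no ties here).
rank(x): 8->4, 1->1, 16->7, 3->2, 17->8, 15->6, 11->5, 4->3
rank(y): 4->4, 1->1, 6->6, 2->2, 3->3, 7->7, 5->5, 8->8
Step 2: d_i = R_x(i) - R_y(i); compute d_i^2.
  (4-4)^2=0, (1-1)^2=0, (7-6)^2=1, (2-2)^2=0, (8-3)^2=25, (6-7)^2=1, (5-5)^2=0, (3-8)^2=25
sum(d^2) = 52.
Step 3: rho = 1 - 6*52 / (8*(8^2 - 1)) = 1 - 312/504 = 0.380952.
Step 4: Under H0, t = rho * sqrt((n-2)/(1-rho^2)) = 1.0092 ~ t(6).
Step 5: Two-sided p-value from the t-distribution with 6 df = 0.351813.
Step 6: alpha = 0.1. fail to reject H0.

rho = 0.3810, p = 0.351813, fail to reject H0 at alpha = 0.1.


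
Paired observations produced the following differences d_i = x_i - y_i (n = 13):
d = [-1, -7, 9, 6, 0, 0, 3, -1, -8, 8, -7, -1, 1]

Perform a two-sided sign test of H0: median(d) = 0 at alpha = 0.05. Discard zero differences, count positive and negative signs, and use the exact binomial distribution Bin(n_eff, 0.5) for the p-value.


Step 1: Discard zero differences. Original n = 13; n_eff = number of nonzero differences = 11.
Nonzero differences (with sign): -1, -7, +9, +6, +3, -1, -8, +8, -7, -1, +1
Step 2: Count signs: positive = 5, negative = 6.
Step 3: Under H0: P(positive) = 0.5, so the number of positives S ~ Bin(11, 0.5).
Step 4: Two-sided exact p-value = sum of Bin(11,0.5) probabilities at or below the observed probability = 1.000000.
Step 5: alpha = 0.05. fail to reject H0.

n_eff = 11, pos = 5, neg = 6, p = 1.000000, fail to reject H0.


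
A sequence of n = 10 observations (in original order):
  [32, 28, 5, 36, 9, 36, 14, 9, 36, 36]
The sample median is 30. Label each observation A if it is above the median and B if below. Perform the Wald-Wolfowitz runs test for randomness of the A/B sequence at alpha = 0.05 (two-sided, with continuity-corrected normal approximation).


Step 1: Compute median = 30; label A = above, B = below.
Labels in order: ABBABABBAA  (n_A = 5, n_B = 5)
Step 2: Count runs R = 7.
Step 3: Under H0 (random ordering), E[R] = 2*n_A*n_B/(n_A+n_B) + 1 = 2*5*5/10 + 1 = 6.0000.
        Var[R] = 2*n_A*n_B*(2*n_A*n_B - n_A - n_B) / ((n_A+n_B)^2 * (n_A+n_B-1)) = 2000/900 = 2.2222.
        SD[R] = 1.4907.
Step 4: Continuity-corrected z = (R - 0.5 - E[R]) / SD[R] = (7 - 0.5 - 6.0000) / 1.4907 = 0.3354.
Step 5: Two-sided p-value via normal approximation = 2*(1 - Phi(|z|)) = 0.737316.
Step 6: alpha = 0.05. fail to reject H0.

R = 7, z = 0.3354, p = 0.737316, fail to reject H0.


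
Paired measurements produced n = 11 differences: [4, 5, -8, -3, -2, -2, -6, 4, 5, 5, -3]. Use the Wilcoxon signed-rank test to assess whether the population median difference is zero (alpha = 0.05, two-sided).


Step 1: Drop any zero differences (none here) and take |d_i|.
|d| = [4, 5, 8, 3, 2, 2, 6, 4, 5, 5, 3]
Step 2: Midrank |d_i| (ties get averaged ranks).
ranks: |4|->5.5, |5|->8, |8|->11, |3|->3.5, |2|->1.5, |2|->1.5, |6|->10, |4|->5.5, |5|->8, |5|->8, |3|->3.5
Step 3: Attach original signs; sum ranks with positive sign and with negative sign.
W+ = 5.5 + 8 + 5.5 + 8 + 8 = 35
W- = 11 + 3.5 + 1.5 + 1.5 + 10 + 3.5 = 31
(Check: W+ + W- = 66 should equal n(n+1)/2 = 66.)
Step 4: Test statistic W = min(W+, W-) = 31.
Step 5: Ties in |d|, so use the tie-corrected normal approximation.
        E[W] = n(n+1)/4 = 11*12/4 = 33.
        Tie groups: |d|=2 (t=2), |d|=3 (t=2), |d|=4 (t=2), |d|=5 (t=3); sum(t^3 - t) = 42.
        Var[W] = n(n+1)(2n+1)/24 - sum(t^3-t)/48 = 3036/24 - 42/48 = 125.625.
        z = (W - E[W]) / sqrt(Var[W]) = (31 - 33) / 11.2083 = -0.1784.
        Two-sided p = 2*Phi(z) = 0.858378.
Step 6: alpha = 0.05. fail to reject H0.

W+ = 35, W- = 31, W = min = 31, p = 0.858378, fail to reject H0.


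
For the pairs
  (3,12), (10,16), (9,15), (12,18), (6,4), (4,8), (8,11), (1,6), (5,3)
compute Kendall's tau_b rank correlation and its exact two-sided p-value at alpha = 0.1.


Step 1: Enumerate the 36 unordered pairs (i,j) with i<j and classify each by sign(x_j-x_i) * sign(y_j-y_i).
  (1,2):dx=+7,dy=+4->C; (1,3):dx=+6,dy=+3->C; (1,4):dx=+9,dy=+6->C; (1,5):dx=+3,dy=-8->D
  (1,6):dx=+1,dy=-4->D; (1,7):dx=+5,dy=-1->D; (1,8):dx=-2,dy=-6->C; (1,9):dx=+2,dy=-9->D
  (2,3):dx=-1,dy=-1->C; (2,4):dx=+2,dy=+2->C; (2,5):dx=-4,dy=-12->C; (2,6):dx=-6,dy=-8->C
  (2,7):dx=-2,dy=-5->C; (2,8):dx=-9,dy=-10->C; (2,9):dx=-5,dy=-13->C; (3,4):dx=+3,dy=+3->C
  (3,5):dx=-3,dy=-11->C; (3,6):dx=-5,dy=-7->C; (3,7):dx=-1,dy=-4->C; (3,8):dx=-8,dy=-9->C
  (3,9):dx=-4,dy=-12->C; (4,5):dx=-6,dy=-14->C; (4,6):dx=-8,dy=-10->C; (4,7):dx=-4,dy=-7->C
  (4,8):dx=-11,dy=-12->C; (4,9):dx=-7,dy=-15->C; (5,6):dx=-2,dy=+4->D; (5,7):dx=+2,dy=+7->C
  (5,8):dx=-5,dy=+2->D; (5,9):dx=-1,dy=-1->C; (6,7):dx=+4,dy=+3->C; (6,8):dx=-3,dy=-2->C
  (6,9):dx=+1,dy=-5->D; (7,8):dx=-7,dy=-5->C; (7,9):dx=-3,dy=-8->C; (8,9):dx=+4,dy=-3->D
Step 2: C = 28, D = 8, total pairs = 36.
Step 3: tau = (C - D)/(n(n-1)/2) = (28 - 8)/36 = 0.555556.
Step 4: Exact two-sided p-value (enumerate n! = 362880 permutations of y under H0): p = 0.044615.
Step 5: alpha = 0.1. reject H0.

tau_b = 0.5556 (C=28, D=8), p = 0.044615, reject H0.


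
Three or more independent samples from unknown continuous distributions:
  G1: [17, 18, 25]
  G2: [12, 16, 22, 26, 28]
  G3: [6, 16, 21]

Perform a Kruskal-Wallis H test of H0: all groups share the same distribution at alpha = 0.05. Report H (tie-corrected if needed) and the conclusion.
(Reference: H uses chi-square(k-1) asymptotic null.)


Step 1: Combine all N = 11 observations and assign midranks.
sorted (value, group, rank): (6,G3,1), (12,G2,2), (16,G2,3.5), (16,G3,3.5), (17,G1,5), (18,G1,6), (21,G3,7), (22,G2,8), (25,G1,9), (26,G2,10), (28,G2,11)
Step 2: Sum ranks within each group.
R_1 = 20 (n_1 = 3)
R_2 = 34.5 (n_2 = 5)
R_3 = 11.5 (n_3 = 3)
Step 3: H = 12/(N(N+1)) * sum(R_i^2/n_i) - 3(N+1)
     = 12/(11*12) * (20^2/3 + 34.5^2/5 + 11.5^2/3) - 3*12
     = 0.090909 * 415.467 - 36
     = 1.769697.
Step 4: Ties present; correction factor C = 1 - 6/(11^3 - 11) = 0.995455. Corrected H = 1.769697 / 0.995455 = 1.777778.
Step 5: Under H0, H ~ chi^2(2); p-value = 0.411112.
Step 6: alpha = 0.05. fail to reject H0.

H = 1.7778, df = 2, p = 0.411112, fail to reject H0.


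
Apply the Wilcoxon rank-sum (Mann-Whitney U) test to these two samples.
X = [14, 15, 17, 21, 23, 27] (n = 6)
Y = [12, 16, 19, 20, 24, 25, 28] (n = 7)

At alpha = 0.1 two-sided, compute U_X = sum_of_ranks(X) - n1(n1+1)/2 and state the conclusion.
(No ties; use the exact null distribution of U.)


Step 1: Combine and sort all 13 observations; assign midranks.
sorted (value, group): (12,Y), (14,X), (15,X), (16,Y), (17,X), (19,Y), (20,Y), (21,X), (23,X), (24,Y), (25,Y), (27,X), (28,Y)
ranks: 12->1, 14->2, 15->3, 16->4, 17->5, 19->6, 20->7, 21->8, 23->9, 24->10, 25->11, 27->12, 28->13
Step 2: Rank sum for X: R1 = 2 + 3 + 5 + 8 + 9 + 12 = 39.
Step 3: U_X = R1 - n1(n1+1)/2 = 39 - 6*7/2 = 39 - 21 = 18.
       U_Y = n1*n2 - U_X = 42 - 18 = 24.
Step 4: No ties, so the exact null distribution of U (based on enumerating the C(13,6) = 1716 equally likely rank assignments) gives the two-sided p-value.
Step 5: p-value = 0.730769; compare to alpha = 0.1. fail to reject H0.

U_X = 18, p = 0.730769, fail to reject H0 at alpha = 0.1.


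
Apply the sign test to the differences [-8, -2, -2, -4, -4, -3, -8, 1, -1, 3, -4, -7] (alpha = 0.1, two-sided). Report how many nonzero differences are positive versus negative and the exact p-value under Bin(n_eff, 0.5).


Step 1: Discard zero differences. Original n = 12; n_eff = number of nonzero differences = 12.
Nonzero differences (with sign): -8, -2, -2, -4, -4, -3, -8, +1, -1, +3, -4, -7
Step 2: Count signs: positive = 2, negative = 10.
Step 3: Under H0: P(positive) = 0.5, so the number of positives S ~ Bin(12, 0.5).
Step 4: Two-sided exact p-value = sum of Bin(12,0.5) probabilities at or below the observed probability = 0.038574.
Step 5: alpha = 0.1. reject H0.

n_eff = 12, pos = 2, neg = 10, p = 0.038574, reject H0.


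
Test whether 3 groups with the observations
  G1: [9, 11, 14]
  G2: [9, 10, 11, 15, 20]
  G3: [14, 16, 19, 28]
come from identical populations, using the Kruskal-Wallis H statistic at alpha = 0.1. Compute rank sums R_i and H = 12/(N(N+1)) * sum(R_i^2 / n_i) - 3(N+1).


Step 1: Combine all N = 12 observations and assign midranks.
sorted (value, group, rank): (9,G1,1.5), (9,G2,1.5), (10,G2,3), (11,G1,4.5), (11,G2,4.5), (14,G1,6.5), (14,G3,6.5), (15,G2,8), (16,G3,9), (19,G3,10), (20,G2,11), (28,G3,12)
Step 2: Sum ranks within each group.
R_1 = 12.5 (n_1 = 3)
R_2 = 28 (n_2 = 5)
R_3 = 37.5 (n_3 = 4)
Step 3: H = 12/(N(N+1)) * sum(R_i^2/n_i) - 3(N+1)
     = 12/(12*13) * (12.5^2/3 + 28^2/5 + 37.5^2/4) - 3*13
     = 0.076923 * 560.446 - 39
     = 4.111218.
Step 4: Ties present; correction factor C = 1 - 18/(12^3 - 12) = 0.989510. Corrected H = 4.111218 / 0.989510 = 4.154800.
Step 5: Under H0, H ~ chi^2(2); p-value = 0.125255.
Step 6: alpha = 0.1. fail to reject H0.

H = 4.1548, df = 2, p = 0.125255, fail to reject H0.


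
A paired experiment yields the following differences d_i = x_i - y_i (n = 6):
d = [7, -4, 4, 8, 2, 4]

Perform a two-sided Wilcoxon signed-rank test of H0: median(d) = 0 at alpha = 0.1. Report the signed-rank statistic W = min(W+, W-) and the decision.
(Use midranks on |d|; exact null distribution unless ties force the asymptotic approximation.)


Step 1: Drop any zero differences (none here) and take |d_i|.
|d| = [7, 4, 4, 8, 2, 4]
Step 2: Midrank |d_i| (ties get averaged ranks).
ranks: |7|->5, |4|->3, |4|->3, |8|->6, |2|->1, |4|->3
Step 3: Attach original signs; sum ranks with positive sign and with negative sign.
W+ = 5 + 3 + 6 + 1 + 3 = 18
W- = 3 = 3
(Check: W+ + W- = 21 should equal n(n+1)/2 = 21.)
Step 4: Test statistic W = min(W+, W-) = 3.
Step 5: Ties in |d|, so use the tie-corrected normal approximation.
        E[W] = n(n+1)/4 = 6*7/4 = 10.5.
        Tie groups: |d|=4 (t=3); sum(t^3 - t) = 24.
        Var[W] = n(n+1)(2n+1)/24 - sum(t^3-t)/48 = 546/24 - 24/48 = 22.25.
        z = (W - E[W]) / sqrt(Var[W]) = (3 - 10.5) / 4.7170 = -1.5900.
        Two-sided p = 2*Phi(z) = 0.111836.
Step 6: alpha = 0.1. fail to reject H0.

W+ = 18, W- = 3, W = min = 3, p = 0.111836, fail to reject H0.


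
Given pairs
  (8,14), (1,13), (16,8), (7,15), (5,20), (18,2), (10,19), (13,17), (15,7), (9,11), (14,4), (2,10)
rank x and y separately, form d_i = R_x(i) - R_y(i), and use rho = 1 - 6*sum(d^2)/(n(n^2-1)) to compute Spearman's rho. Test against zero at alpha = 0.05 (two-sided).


Step 1: Rank x and y separately (midranks; no ties here).
rank(x): 8->5, 1->1, 16->11, 7->4, 5->3, 18->12, 10->7, 13->8, 15->10, 9->6, 14->9, 2->2
rank(y): 14->8, 13->7, 8->4, 15->9, 20->12, 2->1, 19->11, 17->10, 7->3, 11->6, 4->2, 10->5
Step 2: d_i = R_x(i) - R_y(i); compute d_i^2.
  (5-8)^2=9, (1-7)^2=36, (11-4)^2=49, (4-9)^2=25, (3-12)^2=81, (12-1)^2=121, (7-11)^2=16, (8-10)^2=4, (10-3)^2=49, (6-6)^2=0, (9-2)^2=49, (2-5)^2=9
sum(d^2) = 448.
Step 3: rho = 1 - 6*448 / (12*(12^2 - 1)) = 1 - 2688/1716 = -0.566434.
Step 4: Under H0, t = rho * sqrt((n-2)/(1-rho^2)) = -2.1735 ~ t(10).
Step 5: Two-sided p-value from the t-distribution with 10 df = 0.054842.
Step 6: alpha = 0.05. fail to reject H0.

rho = -0.5664, p = 0.054842, fail to reject H0 at alpha = 0.05.


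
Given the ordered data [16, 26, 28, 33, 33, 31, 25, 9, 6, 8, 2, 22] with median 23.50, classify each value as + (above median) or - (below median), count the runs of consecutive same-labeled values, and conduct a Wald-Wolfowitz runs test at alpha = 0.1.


Step 1: Compute median = 23.50; label A = above, B = below.
Labels in order: BAAAAAABBBBB  (n_A = 6, n_B = 6)
Step 2: Count runs R = 3.
Step 3: Under H0 (random ordering), E[R] = 2*n_A*n_B/(n_A+n_B) + 1 = 2*6*6/12 + 1 = 7.0000.
        Var[R] = 2*n_A*n_B*(2*n_A*n_B - n_A - n_B) / ((n_A+n_B)^2 * (n_A+n_B-1)) = 4320/1584 = 2.7273.
        SD[R] = 1.6514.
Step 4: Continuity-corrected z = (R + 0.5 - E[R]) / SD[R] = (3 + 0.5 - 7.0000) / 1.6514 = -2.1194.
Step 5: Two-sided p-value via normal approximation = 2*(1 - Phi(|z|)) = 0.034060.
Step 6: alpha = 0.1. reject H0.

R = 3, z = -2.1194, p = 0.034060, reject H0.


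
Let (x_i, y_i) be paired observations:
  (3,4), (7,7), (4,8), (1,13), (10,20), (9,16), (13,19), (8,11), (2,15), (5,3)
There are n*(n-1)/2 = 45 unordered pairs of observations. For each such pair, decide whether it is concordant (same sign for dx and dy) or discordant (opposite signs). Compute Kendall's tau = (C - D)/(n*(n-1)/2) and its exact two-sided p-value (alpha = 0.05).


Step 1: Enumerate the 45 unordered pairs (i,j) with i<j and classify each by sign(x_j-x_i) * sign(y_j-y_i).
  (1,2):dx=+4,dy=+3->C; (1,3):dx=+1,dy=+4->C; (1,4):dx=-2,dy=+9->D; (1,5):dx=+7,dy=+16->C
  (1,6):dx=+6,dy=+12->C; (1,7):dx=+10,dy=+15->C; (1,8):dx=+5,dy=+7->C; (1,9):dx=-1,dy=+11->D
  (1,10):dx=+2,dy=-1->D; (2,3):dx=-3,dy=+1->D; (2,4):dx=-6,dy=+6->D; (2,5):dx=+3,dy=+13->C
  (2,6):dx=+2,dy=+9->C; (2,7):dx=+6,dy=+12->C; (2,8):dx=+1,dy=+4->C; (2,9):dx=-5,dy=+8->D
  (2,10):dx=-2,dy=-4->C; (3,4):dx=-3,dy=+5->D; (3,5):dx=+6,dy=+12->C; (3,6):dx=+5,dy=+8->C
  (3,7):dx=+9,dy=+11->C; (3,8):dx=+4,dy=+3->C; (3,9):dx=-2,dy=+7->D; (3,10):dx=+1,dy=-5->D
  (4,5):dx=+9,dy=+7->C; (4,6):dx=+8,dy=+3->C; (4,7):dx=+12,dy=+6->C; (4,8):dx=+7,dy=-2->D
  (4,9):dx=+1,dy=+2->C; (4,10):dx=+4,dy=-10->D; (5,6):dx=-1,dy=-4->C; (5,7):dx=+3,dy=-1->D
  (5,8):dx=-2,dy=-9->C; (5,9):dx=-8,dy=-5->C; (5,10):dx=-5,dy=-17->C; (6,7):dx=+4,dy=+3->C
  (6,8):dx=-1,dy=-5->C; (6,9):dx=-7,dy=-1->C; (6,10):dx=-4,dy=-13->C; (7,8):dx=-5,dy=-8->C
  (7,9):dx=-11,dy=-4->C; (7,10):dx=-8,dy=-16->C; (8,9):dx=-6,dy=+4->D; (8,10):dx=-3,dy=-8->C
  (9,10):dx=+3,dy=-12->D
Step 2: C = 31, D = 14, total pairs = 45.
Step 3: tau = (C - D)/(n(n-1)/2) = (31 - 14)/45 = 0.377778.
Step 4: Exact two-sided p-value (enumerate n! = 3628800 permutations of y under H0): p = 0.155742.
Step 5: alpha = 0.05. fail to reject H0.

tau_b = 0.3778 (C=31, D=14), p = 0.155742, fail to reject H0.


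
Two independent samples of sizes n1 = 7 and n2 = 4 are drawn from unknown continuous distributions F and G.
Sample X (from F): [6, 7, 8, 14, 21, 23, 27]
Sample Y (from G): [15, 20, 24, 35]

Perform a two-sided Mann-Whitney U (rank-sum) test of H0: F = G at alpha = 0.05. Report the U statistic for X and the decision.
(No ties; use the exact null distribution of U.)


Step 1: Combine and sort all 11 observations; assign midranks.
sorted (value, group): (6,X), (7,X), (8,X), (14,X), (15,Y), (20,Y), (21,X), (23,X), (24,Y), (27,X), (35,Y)
ranks: 6->1, 7->2, 8->3, 14->4, 15->5, 20->6, 21->7, 23->8, 24->9, 27->10, 35->11
Step 2: Rank sum for X: R1 = 1 + 2 + 3 + 4 + 7 + 8 + 10 = 35.
Step 3: U_X = R1 - n1(n1+1)/2 = 35 - 7*8/2 = 35 - 28 = 7.
       U_Y = n1*n2 - U_X = 28 - 7 = 21.
Step 4: No ties, so the exact null distribution of U (based on enumerating the C(11,7) = 330 equally likely rank assignments) gives the two-sided p-value.
Step 5: p-value = 0.230303; compare to alpha = 0.05. fail to reject H0.

U_X = 7, p = 0.230303, fail to reject H0 at alpha = 0.05.


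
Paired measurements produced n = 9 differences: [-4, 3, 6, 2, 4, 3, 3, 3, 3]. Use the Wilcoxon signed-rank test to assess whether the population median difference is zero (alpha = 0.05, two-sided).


Step 1: Drop any zero differences (none here) and take |d_i|.
|d| = [4, 3, 6, 2, 4, 3, 3, 3, 3]
Step 2: Midrank |d_i| (ties get averaged ranks).
ranks: |4|->7.5, |3|->4, |6|->9, |2|->1, |4|->7.5, |3|->4, |3|->4, |3|->4, |3|->4
Step 3: Attach original signs; sum ranks with positive sign and with negative sign.
W+ = 4 + 9 + 1 + 7.5 + 4 + 4 + 4 + 4 = 37.5
W- = 7.5 = 7.5
(Check: W+ + W- = 45 should equal n(n+1)/2 = 45.)
Step 4: Test statistic W = min(W+, W-) = 7.5.
Step 5: Ties in |d|, so use the tie-corrected normal approximation.
        E[W] = n(n+1)/4 = 9*10/4 = 22.5.
        Tie groups: |d|=3 (t=5), |d|=4 (t=2); sum(t^3 - t) = 126.
        Var[W] = n(n+1)(2n+1)/24 - sum(t^3-t)/48 = 1710/24 - 126/48 = 68.625.
        z = (W - E[W]) / sqrt(Var[W]) = (7.5 - 22.5) / 8.2840 = -1.8107.
        Two-sided p = 2*Phi(z) = 0.070185.
Step 6: alpha = 0.05. fail to reject H0.

W+ = 37.5, W- = 7.5, W = min = 7.5, p = 0.070185, fail to reject H0.


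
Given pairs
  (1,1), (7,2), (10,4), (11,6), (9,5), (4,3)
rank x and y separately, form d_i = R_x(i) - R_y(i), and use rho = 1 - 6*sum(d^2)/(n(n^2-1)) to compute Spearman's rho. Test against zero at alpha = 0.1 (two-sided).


Step 1: Rank x and y separately (midranks; no ties here).
rank(x): 1->1, 7->3, 10->5, 11->6, 9->4, 4->2
rank(y): 1->1, 2->2, 4->4, 6->6, 5->5, 3->3
Step 2: d_i = R_x(i) - R_y(i); compute d_i^2.
  (1-1)^2=0, (3-2)^2=1, (5-4)^2=1, (6-6)^2=0, (4-5)^2=1, (2-3)^2=1
sum(d^2) = 4.
Step 3: rho = 1 - 6*4 / (6*(6^2 - 1)) = 1 - 24/210 = 0.885714.
Step 4: Under H0, t = rho * sqrt((n-2)/(1-rho^2)) = 3.8158 ~ t(4).
Step 5: Two-sided p-value from the t-distribution with 4 df = 0.018845.
Step 6: alpha = 0.1. reject H0.

rho = 0.8857, p = 0.018845, reject H0 at alpha = 0.1.


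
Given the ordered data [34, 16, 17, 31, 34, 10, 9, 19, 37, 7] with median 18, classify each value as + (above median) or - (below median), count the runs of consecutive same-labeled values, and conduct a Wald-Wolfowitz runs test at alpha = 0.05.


Step 1: Compute median = 18; label A = above, B = below.
Labels in order: ABBAABBAAB  (n_A = 5, n_B = 5)
Step 2: Count runs R = 6.
Step 3: Under H0 (random ordering), E[R] = 2*n_A*n_B/(n_A+n_B) + 1 = 2*5*5/10 + 1 = 6.0000.
        Var[R] = 2*n_A*n_B*(2*n_A*n_B - n_A - n_B) / ((n_A+n_B)^2 * (n_A+n_B-1)) = 2000/900 = 2.2222.
        SD[R] = 1.4907.
Step 4: R = E[R], so z = 0 with no continuity correction.
Step 5: Two-sided p-value via normal approximation = 2*(1 - Phi(|z|)) = 1.000000.
Step 6: alpha = 0.05. fail to reject H0.

R = 6, z = 0.0000, p = 1.000000, fail to reject H0.


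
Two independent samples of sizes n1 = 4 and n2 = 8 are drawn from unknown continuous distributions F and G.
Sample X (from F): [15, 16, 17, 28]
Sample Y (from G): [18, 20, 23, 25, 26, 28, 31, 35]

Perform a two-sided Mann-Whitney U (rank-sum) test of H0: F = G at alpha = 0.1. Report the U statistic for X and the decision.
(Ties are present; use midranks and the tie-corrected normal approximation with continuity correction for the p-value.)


Step 1: Combine and sort all 12 observations; assign midranks.
sorted (value, group): (15,X), (16,X), (17,X), (18,Y), (20,Y), (23,Y), (25,Y), (26,Y), (28,X), (28,Y), (31,Y), (35,Y)
ranks: 15->1, 16->2, 17->3, 18->4, 20->5, 23->6, 25->7, 26->8, 28->9.5, 28->9.5, 31->11, 35->12
Step 2: Rank sum for X: R1 = 1 + 2 + 3 + 9.5 = 15.5.
Step 3: U_X = R1 - n1(n1+1)/2 = 15.5 - 4*5/2 = 15.5 - 10 = 5.5.
       U_Y = n1*n2 - U_X = 32 - 5.5 = 26.5.
Step 4: Ties are present, so use the tie-corrected normal approximation (with continuity correction) for the p-value.
Step 5: p-value = 0.088869; compare to alpha = 0.1. reject H0.

U_X = 5.5, p = 0.088869, reject H0 at alpha = 0.1.


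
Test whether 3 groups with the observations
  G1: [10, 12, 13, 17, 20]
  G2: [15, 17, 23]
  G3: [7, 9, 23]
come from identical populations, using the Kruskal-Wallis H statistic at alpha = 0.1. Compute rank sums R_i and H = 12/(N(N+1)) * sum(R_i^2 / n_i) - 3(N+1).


Step 1: Combine all N = 11 observations and assign midranks.
sorted (value, group, rank): (7,G3,1), (9,G3,2), (10,G1,3), (12,G1,4), (13,G1,5), (15,G2,6), (17,G1,7.5), (17,G2,7.5), (20,G1,9), (23,G2,10.5), (23,G3,10.5)
Step 2: Sum ranks within each group.
R_1 = 28.5 (n_1 = 5)
R_2 = 24 (n_2 = 3)
R_3 = 13.5 (n_3 = 3)
Step 3: H = 12/(N(N+1)) * sum(R_i^2/n_i) - 3(N+1)
     = 12/(11*12) * (28.5^2/5 + 24^2/3 + 13.5^2/3) - 3*12
     = 0.090909 * 415.2 - 36
     = 1.745455.
Step 4: Ties present; correction factor C = 1 - 12/(11^3 - 11) = 0.990909. Corrected H = 1.745455 / 0.990909 = 1.761468.
Step 5: Under H0, H ~ chi^2(2); p-value = 0.414479.
Step 6: alpha = 0.1. fail to reject H0.

H = 1.7615, df = 2, p = 0.414479, fail to reject H0.


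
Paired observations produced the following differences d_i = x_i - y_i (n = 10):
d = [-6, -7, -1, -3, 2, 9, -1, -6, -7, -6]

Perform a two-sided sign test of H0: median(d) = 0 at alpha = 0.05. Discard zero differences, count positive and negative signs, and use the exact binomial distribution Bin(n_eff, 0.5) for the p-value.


Step 1: Discard zero differences. Original n = 10; n_eff = number of nonzero differences = 10.
Nonzero differences (with sign): -6, -7, -1, -3, +2, +9, -1, -6, -7, -6
Step 2: Count signs: positive = 2, negative = 8.
Step 3: Under H0: P(positive) = 0.5, so the number of positives S ~ Bin(10, 0.5).
Step 4: Two-sided exact p-value = sum of Bin(10,0.5) probabilities at or below the observed probability = 0.109375.
Step 5: alpha = 0.05. fail to reject H0.

n_eff = 10, pos = 2, neg = 8, p = 0.109375, fail to reject H0.


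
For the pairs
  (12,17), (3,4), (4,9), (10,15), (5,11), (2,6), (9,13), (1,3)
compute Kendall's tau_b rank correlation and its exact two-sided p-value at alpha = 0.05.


Step 1: Enumerate the 28 unordered pairs (i,j) with i<j and classify each by sign(x_j-x_i) * sign(y_j-y_i).
  (1,2):dx=-9,dy=-13->C; (1,3):dx=-8,dy=-8->C; (1,4):dx=-2,dy=-2->C; (1,5):dx=-7,dy=-6->C
  (1,6):dx=-10,dy=-11->C; (1,7):dx=-3,dy=-4->C; (1,8):dx=-11,dy=-14->C; (2,3):dx=+1,dy=+5->C
  (2,4):dx=+7,dy=+11->C; (2,5):dx=+2,dy=+7->C; (2,6):dx=-1,dy=+2->D; (2,7):dx=+6,dy=+9->C
  (2,8):dx=-2,dy=-1->C; (3,4):dx=+6,dy=+6->C; (3,5):dx=+1,dy=+2->C; (3,6):dx=-2,dy=-3->C
  (3,7):dx=+5,dy=+4->C; (3,8):dx=-3,dy=-6->C; (4,5):dx=-5,dy=-4->C; (4,6):dx=-8,dy=-9->C
  (4,7):dx=-1,dy=-2->C; (4,8):dx=-9,dy=-12->C; (5,6):dx=-3,dy=-5->C; (5,7):dx=+4,dy=+2->C
  (5,8):dx=-4,dy=-8->C; (6,7):dx=+7,dy=+7->C; (6,8):dx=-1,dy=-3->C; (7,8):dx=-8,dy=-10->C
Step 2: C = 27, D = 1, total pairs = 28.
Step 3: tau = (C - D)/(n(n-1)/2) = (27 - 1)/28 = 0.928571.
Step 4: Exact two-sided p-value (enumerate n! = 40320 permutations of y under H0): p = 0.000397.
Step 5: alpha = 0.05. reject H0.

tau_b = 0.9286 (C=27, D=1), p = 0.000397, reject H0.


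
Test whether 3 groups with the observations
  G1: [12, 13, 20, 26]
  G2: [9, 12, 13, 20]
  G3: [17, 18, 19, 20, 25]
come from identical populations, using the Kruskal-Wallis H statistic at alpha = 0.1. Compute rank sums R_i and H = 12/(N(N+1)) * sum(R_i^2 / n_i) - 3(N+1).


Step 1: Combine all N = 13 observations and assign midranks.
sorted (value, group, rank): (9,G2,1), (12,G1,2.5), (12,G2,2.5), (13,G1,4.5), (13,G2,4.5), (17,G3,6), (18,G3,7), (19,G3,8), (20,G1,10), (20,G2,10), (20,G3,10), (25,G3,12), (26,G1,13)
Step 2: Sum ranks within each group.
R_1 = 30 (n_1 = 4)
R_2 = 18 (n_2 = 4)
R_3 = 43 (n_3 = 5)
Step 3: H = 12/(N(N+1)) * sum(R_i^2/n_i) - 3(N+1)
     = 12/(13*14) * (30^2/4 + 18^2/4 + 43^2/5) - 3*14
     = 0.065934 * 675.8 - 42
     = 2.558242.
Step 4: Ties present; correction factor C = 1 - 36/(13^3 - 13) = 0.983516. Corrected H = 2.558242 / 0.983516 = 2.601117.
Step 5: Under H0, H ~ chi^2(2); p-value = 0.272380.
Step 6: alpha = 0.1. fail to reject H0.

H = 2.6011, df = 2, p = 0.272380, fail to reject H0.


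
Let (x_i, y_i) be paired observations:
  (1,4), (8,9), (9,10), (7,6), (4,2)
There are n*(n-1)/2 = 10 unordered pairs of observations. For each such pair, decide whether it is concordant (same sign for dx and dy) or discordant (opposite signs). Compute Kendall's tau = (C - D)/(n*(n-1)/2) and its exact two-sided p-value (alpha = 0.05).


Step 1: Enumerate the 10 unordered pairs (i,j) with i<j and classify each by sign(x_j-x_i) * sign(y_j-y_i).
  (1,2):dx=+7,dy=+5->C; (1,3):dx=+8,dy=+6->C; (1,4):dx=+6,dy=+2->C; (1,5):dx=+3,dy=-2->D
  (2,3):dx=+1,dy=+1->C; (2,4):dx=-1,dy=-3->C; (2,5):dx=-4,dy=-7->C; (3,4):dx=-2,dy=-4->C
  (3,5):dx=-5,dy=-8->C; (4,5):dx=-3,dy=-4->C
Step 2: C = 9, D = 1, total pairs = 10.
Step 3: tau = (C - D)/(n(n-1)/2) = (9 - 1)/10 = 0.800000.
Step 4: Exact two-sided p-value (enumerate n! = 120 permutations of y under H0): p = 0.083333.
Step 5: alpha = 0.05. fail to reject H0.

tau_b = 0.8000 (C=9, D=1), p = 0.083333, fail to reject H0.


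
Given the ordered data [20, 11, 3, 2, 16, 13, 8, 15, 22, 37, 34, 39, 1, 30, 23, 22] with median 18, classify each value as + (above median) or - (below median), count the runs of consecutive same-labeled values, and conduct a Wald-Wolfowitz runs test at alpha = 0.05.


Step 1: Compute median = 18; label A = above, B = below.
Labels in order: ABBBBBBBAAAABAAA  (n_A = 8, n_B = 8)
Step 2: Count runs R = 5.
Step 3: Under H0 (random ordering), E[R] = 2*n_A*n_B/(n_A+n_B) + 1 = 2*8*8/16 + 1 = 9.0000.
        Var[R] = 2*n_A*n_B*(2*n_A*n_B - n_A - n_B) / ((n_A+n_B)^2 * (n_A+n_B-1)) = 14336/3840 = 3.7333.
        SD[R] = 1.9322.
Step 4: Continuity-corrected z = (R + 0.5 - E[R]) / SD[R] = (5 + 0.5 - 9.0000) / 1.9322 = -1.8114.
Step 5: Two-sided p-value via normal approximation = 2*(1 - Phi(|z|)) = 0.070076.
Step 6: alpha = 0.05. fail to reject H0.

R = 5, z = -1.8114, p = 0.070076, fail to reject H0.


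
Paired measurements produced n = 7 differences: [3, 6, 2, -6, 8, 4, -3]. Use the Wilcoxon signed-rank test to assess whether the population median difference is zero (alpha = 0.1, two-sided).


Step 1: Drop any zero differences (none here) and take |d_i|.
|d| = [3, 6, 2, 6, 8, 4, 3]
Step 2: Midrank |d_i| (ties get averaged ranks).
ranks: |3|->2.5, |6|->5.5, |2|->1, |6|->5.5, |8|->7, |4|->4, |3|->2.5
Step 3: Attach original signs; sum ranks with positive sign and with negative sign.
W+ = 2.5 + 5.5 + 1 + 7 + 4 = 20
W- = 5.5 + 2.5 = 8
(Check: W+ + W- = 28 should equal n(n+1)/2 = 28.)
Step 4: Test statistic W = min(W+, W-) = 8.
Step 5: Ties in |d|, so use the tie-corrected normal approximation.
        E[W] = n(n+1)/4 = 7*8/4 = 14.
        Tie groups: |d|=3 (t=2), |d|=6 (t=2); sum(t^3 - t) = 12.
        Var[W] = n(n+1)(2n+1)/24 - sum(t^3-t)/48 = 840/24 - 12/48 = 34.75.
        z = (W - E[W]) / sqrt(Var[W]) = (8 - 14) / 5.8949 = -1.0178.
        Two-sided p = 2*Phi(z) = 0.308760.
Step 6: alpha = 0.1. fail to reject H0.

W+ = 20, W- = 8, W = min = 8, p = 0.308760, fail to reject H0.


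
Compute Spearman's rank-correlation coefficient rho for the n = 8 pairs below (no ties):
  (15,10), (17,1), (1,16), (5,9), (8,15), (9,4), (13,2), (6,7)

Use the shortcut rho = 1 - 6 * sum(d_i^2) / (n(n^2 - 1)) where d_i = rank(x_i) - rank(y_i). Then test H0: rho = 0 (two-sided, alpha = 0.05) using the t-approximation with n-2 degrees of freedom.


Step 1: Rank x and y separately (midranks; no ties here).
rank(x): 15->7, 17->8, 1->1, 5->2, 8->4, 9->5, 13->6, 6->3
rank(y): 10->6, 1->1, 16->8, 9->5, 15->7, 4->3, 2->2, 7->4
Step 2: d_i = R_x(i) - R_y(i); compute d_i^2.
  (7-6)^2=1, (8-1)^2=49, (1-8)^2=49, (2-5)^2=9, (4-7)^2=9, (5-3)^2=4, (6-2)^2=16, (3-4)^2=1
sum(d^2) = 138.
Step 3: rho = 1 - 6*138 / (8*(8^2 - 1)) = 1 - 828/504 = -0.642857.
Step 4: Under H0, t = rho * sqrt((n-2)/(1-rho^2)) = -2.0557 ~ t(6).
Step 5: Two-sided p-value from the t-distribution with 6 df = 0.085559.
Step 6: alpha = 0.05. fail to reject H0.

rho = -0.6429, p = 0.085559, fail to reject H0 at alpha = 0.05.


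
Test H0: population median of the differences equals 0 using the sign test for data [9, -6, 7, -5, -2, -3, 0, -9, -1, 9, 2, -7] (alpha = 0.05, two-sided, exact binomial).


Step 1: Discard zero differences. Original n = 12; n_eff = number of nonzero differences = 11.
Nonzero differences (with sign): +9, -6, +7, -5, -2, -3, -9, -1, +9, +2, -7
Step 2: Count signs: positive = 4, negative = 7.
Step 3: Under H0: P(positive) = 0.5, so the number of positives S ~ Bin(11, 0.5).
Step 4: Two-sided exact p-value = sum of Bin(11,0.5) probabilities at or below the observed probability = 0.548828.
Step 5: alpha = 0.05. fail to reject H0.

n_eff = 11, pos = 4, neg = 7, p = 0.548828, fail to reject H0.


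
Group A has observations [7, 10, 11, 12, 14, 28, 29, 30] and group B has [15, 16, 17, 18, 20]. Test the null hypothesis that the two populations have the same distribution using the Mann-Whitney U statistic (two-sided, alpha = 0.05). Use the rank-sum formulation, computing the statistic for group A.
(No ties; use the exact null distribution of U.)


Step 1: Combine and sort all 13 observations; assign midranks.
sorted (value, group): (7,X), (10,X), (11,X), (12,X), (14,X), (15,Y), (16,Y), (17,Y), (18,Y), (20,Y), (28,X), (29,X), (30,X)
ranks: 7->1, 10->2, 11->3, 12->4, 14->5, 15->6, 16->7, 17->8, 18->9, 20->10, 28->11, 29->12, 30->13
Step 2: Rank sum for X: R1 = 1 + 2 + 3 + 4 + 5 + 11 + 12 + 13 = 51.
Step 3: U_X = R1 - n1(n1+1)/2 = 51 - 8*9/2 = 51 - 36 = 15.
       U_Y = n1*n2 - U_X = 40 - 15 = 25.
Step 4: No ties, so the exact null distribution of U (based on enumerating the C(13,8) = 1287 equally likely rank assignments) gives the two-sided p-value.
Step 5: p-value = 0.523699; compare to alpha = 0.05. fail to reject H0.

U_X = 15, p = 0.523699, fail to reject H0 at alpha = 0.05.


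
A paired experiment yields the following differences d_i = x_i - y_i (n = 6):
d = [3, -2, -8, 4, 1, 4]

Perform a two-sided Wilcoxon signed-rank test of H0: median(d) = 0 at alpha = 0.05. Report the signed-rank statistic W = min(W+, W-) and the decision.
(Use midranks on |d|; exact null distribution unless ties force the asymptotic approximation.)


Step 1: Drop any zero differences (none here) and take |d_i|.
|d| = [3, 2, 8, 4, 1, 4]
Step 2: Midrank |d_i| (ties get averaged ranks).
ranks: |3|->3, |2|->2, |8|->6, |4|->4.5, |1|->1, |4|->4.5
Step 3: Attach original signs; sum ranks with positive sign and with negative sign.
W+ = 3 + 4.5 + 1 + 4.5 = 13
W- = 2 + 6 = 8
(Check: W+ + W- = 21 should equal n(n+1)/2 = 21.)
Step 4: Test statistic W = min(W+, W-) = 8.
Step 5: Ties in |d|, so use the tie-corrected normal approximation.
        E[W] = n(n+1)/4 = 6*7/4 = 10.5.
        Tie groups: |d|=4 (t=2); sum(t^3 - t) = 6.
        Var[W] = n(n+1)(2n+1)/24 - sum(t^3-t)/48 = 546/24 - 6/48 = 22.625.
        z = (W - E[W]) / sqrt(Var[W]) = (8 - 10.5) / 4.7566 = -0.5256.
        Two-sided p = 2*Phi(z) = 0.599174.
Step 6: alpha = 0.05. fail to reject H0.

W+ = 13, W- = 8, W = min = 8, p = 0.599174, fail to reject H0.
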